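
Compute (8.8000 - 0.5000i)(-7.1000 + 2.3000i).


Real = 8.8*(-7.1) - (-0.5)*2.3 = -62.48 - (-1.15) = -61.33
Imag = 8.8*2.3 - (7.1)*(-0.5) = 20.24 + 3.55 = 23.79

-61.3300 + 23.7900i


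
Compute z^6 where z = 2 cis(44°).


r^6 = 2^6 = 64
n*theta = 6*44° = 264° = 264° (mod 360)
a = 64*cos(264°) = -6.6898
b = 64*sin(264°) = -63.6494

64 cis(264°) = -6.6898 - 63.6494i


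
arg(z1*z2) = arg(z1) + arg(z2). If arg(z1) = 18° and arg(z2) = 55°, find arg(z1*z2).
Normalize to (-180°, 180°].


arg(z1*z2) = 18° + 55° = 73°
Normalized to (-180°, 180°]: 73°

73°


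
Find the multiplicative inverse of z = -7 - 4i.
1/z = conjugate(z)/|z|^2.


|z|^2 = 49+16 = 65
1/z = (-7 + 4i)/65

1/z = -0.1077 + 0.0615i


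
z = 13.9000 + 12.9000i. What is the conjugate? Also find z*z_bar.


z_bar = 13.9000 - 12.9000i
z*z_bar = 13.9^2 + 12.9^2 = 193.21 + 166.41 = 359.62

z_bar = 13.9000 - 12.9000i, z*z_bar = 359.62


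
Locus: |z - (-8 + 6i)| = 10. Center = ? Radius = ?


|z - z0| = r is a circle with center z0 and radius r.
Center = (-8, 6), radius = 10

Circle with center (-8, 6) and radius 10


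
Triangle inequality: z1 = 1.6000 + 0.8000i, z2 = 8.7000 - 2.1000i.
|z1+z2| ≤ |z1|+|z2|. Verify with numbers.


|z1| = sqrt(1.6^2 + 0.8^2) = sqrt(3.2) = 1.7889
|z2| = sqrt(8.7^2 + (-2.1)^2) = sqrt(80.1) = 8.9499
z1+z2 = 10.3000 - 1.3000i
|z1+z2| = sqrt(107.78) = 10.3817
|z1|+|z2| = 1.7889 + 8.9499 = 10.7388

|z1+z2| = 10.3817 ≤ |z1|+|z2| = 10.7388 (verified)


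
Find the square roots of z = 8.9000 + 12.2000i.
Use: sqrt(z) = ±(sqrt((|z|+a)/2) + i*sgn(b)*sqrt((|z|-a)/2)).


|z| = sqrt(79.21+148.84) = 15.1013
sqrt((|z|+a)/2) = sqrt((15.1013+8.9)/2) = sqrt(12.0007) = 3.4642
sqrt((|z|-a)/2) = sqrt((15.1013-8.9)/2) = sqrt(3.1007) = 1.7609

±(3.4642 + 1.7609i) i.e. 3.4642 + 1.7609i and -3.4642 - 1.7609i


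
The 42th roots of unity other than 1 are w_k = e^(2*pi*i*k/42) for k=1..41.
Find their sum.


With w = e^(2*pi*i/42), all 42 of the 42th roots of unity w^0 = 1, w, ..., w^(41) sum to 0: 1 + w + ... + w^(41) = (1 - w^42)/(1 - w) = 0 since w^42 = 1, w ≠ 1.
Removing the root 1: w + w^2 + ... + w^(41) = 0 - 1 = -1

Sum = -1


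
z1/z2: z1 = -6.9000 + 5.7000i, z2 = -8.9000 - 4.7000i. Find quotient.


Conjugate of z2 = -8.9000 + 4.7000i
Numerator: (-6.9000 + 5.7000i)(-8.9000 + 4.7000i) = 34.6200 - 83.1600i
Denominator: (-8.9)^2 + (-4.7)^2 = 101.3
Result = (34.6200 - 83.1600i)/101.3

0.3418 - 0.8209i


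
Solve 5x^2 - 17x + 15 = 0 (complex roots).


disc = (-17)^2 - 4*5*15 = 289 - 300 = -11
sqrt(|disc|) = sqrt(11) = 3.3166
Real part = 17/(2*5) = 1.7000
Imag part = 3.3166/(2*5) = 0.3317

1.7000 ± 0.3317i


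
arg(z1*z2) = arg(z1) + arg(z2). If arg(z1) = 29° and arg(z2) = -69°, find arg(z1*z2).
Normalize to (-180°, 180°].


arg(z1*z2) = 29° - 69° = -40°
Normalized to (-180°, 180°]: -40°

-40°


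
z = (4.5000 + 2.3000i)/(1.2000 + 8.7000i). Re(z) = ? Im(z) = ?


Multiply by conjugate: (4.5000 + 2.3000i)(1.2000 - 8.7000i) / (1.2^2 + 8.7^2)
Numerator real = 4.5*1.2 + 2.3*8.7 = 25.41
Numerator imag = 2.3*1.2 - 4.5*8.7 = -36.39
Denominator = 77.13
Re(z) = 25.41/77.13 = 0.3294
Im(z) = -36.39/77.13 = -0.4718

Re(z) = 0.3294, Im(z) = -0.4718


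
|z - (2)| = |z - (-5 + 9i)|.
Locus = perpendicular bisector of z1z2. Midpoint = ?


Equal distances means the locus is the perpendicular bisector of z1 and z2.
Midpoint = ((2+(-5))/2, (0+9)/2) = (-1.5000, 4.5000)

Perpendicular bisector through (-1.5000, 4.5000)


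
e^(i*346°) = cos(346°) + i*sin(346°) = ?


cos(346°) = 0.9703
sin(346°) = -0.2419

e^(i*346°) = 0.9703 - 0.2419i


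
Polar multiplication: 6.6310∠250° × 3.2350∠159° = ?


r = 6.6310 * 3.2350 = 21.4513
theta = 250° + 159° = 409° = 49° (mod 360)

21.4513 cis(49°)


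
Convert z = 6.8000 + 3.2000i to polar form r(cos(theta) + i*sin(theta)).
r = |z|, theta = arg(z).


r = sqrt(46.24+10.24) = sqrt(56.48) = 7.5153
theta = atan2(3.2, 6.8) = 25.2011 degrees

r = 7.5153, theta = 25.2011 degrees


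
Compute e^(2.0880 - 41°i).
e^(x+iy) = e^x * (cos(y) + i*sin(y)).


e^2.0880 = 8.0688
cos(-41°) = 0.75471
sin(-41°) = -0.65606
Real = 8.0688*0.75471 = 6.0896
Imag = 8.0688*(-0.65606) = -5.2936

6.0896 - 5.2936i


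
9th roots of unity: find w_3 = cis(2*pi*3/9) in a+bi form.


Angle = 360*3/9 = 120°
a = cos(120°) = -0.5000
b = sin(120°) = 0.8660

-0.5000 + 0.8660i


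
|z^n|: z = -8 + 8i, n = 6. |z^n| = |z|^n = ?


|z| = sqrt(64+64) = sqrt(128) = 11.3137
|z^6| = |z|^6 = (sqrt(128))^6 = 128^3 = 2097152

|z^6| = 2097152


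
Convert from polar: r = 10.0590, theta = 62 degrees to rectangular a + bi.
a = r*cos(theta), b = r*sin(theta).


a = 10.0590*cos(62°) = 10.0590*0.46947 = 4.7224
b = 10.0590*sin(62°) = 10.0590*0.88295 = 8.8816

4.7224 + 8.8816i


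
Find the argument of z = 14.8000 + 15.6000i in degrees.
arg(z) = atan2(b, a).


Re = 14.8, Im = 15.6
arg = atan2(15.6, 14.8) = 46.5074 degrees

arg(z) = 46.5074 degrees


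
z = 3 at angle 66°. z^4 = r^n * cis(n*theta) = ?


r^4 = 3^4 = 81
n*theta = 4*66° = 264° = 264° (mod 360)
a = 81*cos(264°) = -8.4668
b = 81*sin(264°) = -80.5563

81 cis(264°) = -8.4668 - 80.5563i


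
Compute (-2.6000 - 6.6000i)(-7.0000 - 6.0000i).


Real = -2.6*(-7) - (-6.6)*(-6) = 18.2 - 39.6 = -21.4
Imag = -2.6*(-6) - (7)*(-6.6) = 15.6 + 46.2 = 61.8

-21.4000 + 61.8000i


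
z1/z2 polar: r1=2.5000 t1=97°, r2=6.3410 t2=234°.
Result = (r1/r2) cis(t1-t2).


r = 2.5000 / 6.3410 = 0.3943
theta = 97° - 234° = -137° = 223° (mod 360)

0.3943 cis(223°)


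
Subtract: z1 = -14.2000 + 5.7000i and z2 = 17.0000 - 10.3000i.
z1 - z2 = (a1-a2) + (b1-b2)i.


Real: -14.2 - 17 = -31.2
Imag: 5.7 + 10.3 = 16

-31.2000 + 16.0000i


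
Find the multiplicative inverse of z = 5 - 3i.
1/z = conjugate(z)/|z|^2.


|z|^2 = 25+9 = 34
1/z = (5 + 3i)/34

1/z = 0.1471 + 0.0882i


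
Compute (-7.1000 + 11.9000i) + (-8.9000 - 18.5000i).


Real: -7.1 - 8.9 = -16
Imag: 11.9 - 18.5 = -6.6

-16.0000 - 6.6000i


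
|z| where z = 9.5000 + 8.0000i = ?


|z| = sqrt(9.5^2 + 8^2) = sqrt(90.25 + 64) = sqrt(154.25) = 12.4197

|z| = 12.4197


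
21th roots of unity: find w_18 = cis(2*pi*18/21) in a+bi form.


Angle = 360*18/21 = 308.5714°
a = cos(308.5714°) = 0.6235
b = sin(308.5714°) = -0.7818

0.6235 - 0.7818i


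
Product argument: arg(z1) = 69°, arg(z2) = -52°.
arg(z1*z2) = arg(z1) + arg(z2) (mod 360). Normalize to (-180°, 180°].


arg(z1*z2) = 69° - 52° = 17°
Normalized to (-180°, 180°]: 17°

17°


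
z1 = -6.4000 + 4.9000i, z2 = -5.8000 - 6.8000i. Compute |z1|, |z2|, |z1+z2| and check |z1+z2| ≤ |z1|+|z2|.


|z1| = sqrt((-6.4)^2 + 4.9^2) = sqrt(64.97) = 8.0604
|z2| = sqrt((-5.8)^2 + (-6.8)^2) = sqrt(79.88) = 8.9376
z1+z2 = -12.2000 - 1.9000i
|z1+z2| = sqrt(152.45) = 12.3471
|z1|+|z2| = 8.0604 + 8.9376 = 16.9980

|z1+z2| = 12.3471 ≤ |z1|+|z2| = 16.9980 (verified)


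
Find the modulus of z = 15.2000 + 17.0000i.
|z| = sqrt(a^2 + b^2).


|z| = sqrt(15.2^2 + 17^2) = sqrt(231.04 + 289) = sqrt(520.04) = 22.8044

|z| = 22.8044


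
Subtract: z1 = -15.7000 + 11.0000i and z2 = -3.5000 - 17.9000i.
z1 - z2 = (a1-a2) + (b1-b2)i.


Real: -15.7 + 3.5 = -12.2
Imag: 11 + 17.9 = 28.9

-12.2000 + 28.9000i


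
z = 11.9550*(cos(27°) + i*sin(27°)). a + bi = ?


a = 11.9550*cos(27°) = 11.9550*0.89101 = 10.6520
b = 11.9550*sin(27°) = 11.9550*0.45399 = 5.4275

10.6520 + 5.4275i


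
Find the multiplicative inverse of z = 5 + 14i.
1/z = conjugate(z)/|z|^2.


|z|^2 = 25+196 = 221
1/z = (5 - 14i)/221

1/z = 0.0226 - 0.0633i


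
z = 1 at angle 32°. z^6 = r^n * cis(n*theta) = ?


r^6 = 1^6 = 1
n*theta = 6*32° = 192° = 192° (mod 360)
a = 1*cos(192°) = -0.9781
b = 1*sin(192°) = -0.2079

1 cis(192°) = -0.9781 - 0.2079i


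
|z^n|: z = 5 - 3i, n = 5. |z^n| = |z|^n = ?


|z| = sqrt(25+9) = sqrt(34) = 5.8310
|z^5| = |z|^5 = (sqrt(34))^5 = 34^2 * sqrt(34) = 1156*sqrt(34)

|z^5| = 1156*sqrt(34) ≈ 6740.5804


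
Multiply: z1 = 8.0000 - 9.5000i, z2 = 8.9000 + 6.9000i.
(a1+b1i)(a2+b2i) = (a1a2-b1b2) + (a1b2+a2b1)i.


Real = 8*8.9 - (-9.5)*6.9 = 71.2 - (-65.55) = 136.75
Imag = 8*6.9 + 8.9*(-9.5) = 55.2 - (84.55) = -29.35

136.7500 - 29.3500i


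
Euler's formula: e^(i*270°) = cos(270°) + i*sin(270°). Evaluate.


cos(270°) = 0
sin(270°) = -1.0000

e^(i*270°) = 0 - 1.0000i


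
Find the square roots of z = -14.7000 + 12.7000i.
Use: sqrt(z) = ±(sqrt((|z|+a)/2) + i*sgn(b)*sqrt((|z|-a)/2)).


|z| = sqrt(216.09+161.29) = 19.4263
sqrt((|z|+a)/2) = sqrt((19.4263+(-14.7))/2) = sqrt(2.3631) = 1.5372
sqrt((|z|-a)/2) = sqrt((19.4263-(-14.7))/2) = sqrt(17.0631) = 4.1308

±(1.5372 + 4.1308i) i.e. 1.5372 + 4.1308i and -1.5372 - 4.1308i


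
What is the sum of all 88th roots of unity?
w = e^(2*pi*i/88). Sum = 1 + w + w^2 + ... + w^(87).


The sum of all 88th roots of unity is 0.
Geometric series: (1 - w^88)/(1 - w) = (1-1)/(1-w) = 0 since w^88 = 1, w ≠ 1.
Alternatively: coefficient of z^87 in z^88 - 1 is 0.

0


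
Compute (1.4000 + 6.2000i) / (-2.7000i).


Conjugate of z2 = 2.7000i
Numerator: (1.4000 + 6.2000i)(2.7000i) = -16.7400 + 3.7800i
Denominator: 0^2 + (-2.7)^2 = 7.29
Result = (-16.7400 + 3.7800i)/7.29

-2.2963 + 0.5185i


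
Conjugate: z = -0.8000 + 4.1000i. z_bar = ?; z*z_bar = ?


z_bar = -0.8000 - 4.1000i
z*z_bar = (-0.8)^2 + 4.1^2 = 0.64 + 16.81 = 17.45

z_bar = -0.8000 - 4.1000i, z*z_bar = 17.45


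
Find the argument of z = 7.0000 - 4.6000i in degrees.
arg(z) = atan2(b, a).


Re = 7, Im = -4.6
arg = atan2(-4.6, 7) = -33.3106 degrees

arg(z) = -33.3106 degrees


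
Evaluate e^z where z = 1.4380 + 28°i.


e^1.4380 = 4.2123
cos(28°) = 0.882948
sin(28°) = 0.46947
Real = 4.2123*0.882948 = 3.7192
Imag = 4.2123*0.46947 = 1.9775

3.7192 + 1.9775i


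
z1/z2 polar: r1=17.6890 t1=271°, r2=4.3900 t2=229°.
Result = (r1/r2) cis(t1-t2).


r = 17.6890 / 4.3900 = 4.0294
theta = 271° - 229° = 42° = 42° (mod 360)

4.0294 cis(42°)


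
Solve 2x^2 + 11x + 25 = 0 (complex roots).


disc = 11^2 - 4*2*25 = 121 - 200 = -79
sqrt(|disc|) = sqrt(79) = 8.8882
Real part = -11/(2*2) = -2.7500
Imag part = 8.8882/(2*2) = 2.2220

-2.7500 ± 2.2220i


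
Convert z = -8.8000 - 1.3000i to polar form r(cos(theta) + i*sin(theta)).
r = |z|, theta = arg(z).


r = sqrt(77.44+1.69) = sqrt(79.13) = 8.8955
theta = atan2(-1.3, -8.8) = -171.5966 degrees

r = 8.8955, theta = -171.5966 degrees


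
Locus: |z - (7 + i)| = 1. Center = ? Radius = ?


|z - z0| = r is a circle with center z0 and radius r.
Center = (7, 1), radius = 1

Circle with center (7, 1) and radius 1


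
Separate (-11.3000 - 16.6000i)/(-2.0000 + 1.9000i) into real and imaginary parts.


Multiply by conjugate: (-11.3000 - 16.6000i)(-2.0000 - 1.9000i) / ((-2)^2 + 1.9^2)
Numerator real = -11.3*(-2) - (16.6)*1.9 = -8.94
Numerator imag = -16.6*(-2) - (-11.3)*1.9 = 54.67
Denominator = 7.61
Re(z) = -8.94/7.61 = -1.1748
Im(z) = 54.67/7.61 = 7.1840

Re(z) = -1.1748, Im(z) = 7.1840


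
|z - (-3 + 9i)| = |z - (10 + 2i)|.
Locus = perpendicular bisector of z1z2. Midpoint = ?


Equal distances means the locus is the perpendicular bisector of z1 and z2.
Midpoint = ((-3+10)/2, (9+2)/2) = (3.5000, 5.5000)

Perpendicular bisector through (3.5000, 5.5000)


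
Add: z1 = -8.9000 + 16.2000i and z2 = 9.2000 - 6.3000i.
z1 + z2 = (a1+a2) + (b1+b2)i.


Real: -8.9 + 9.2 = 0.3
Imag: 16.2 - 6.3 = 9.9

0.3000 + 9.9000i


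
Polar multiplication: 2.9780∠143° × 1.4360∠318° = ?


r = 2.9780 * 1.4360 = 4.2764
theta = 143° + 318° = 461° = 101° (mod 360)

4.2764 cis(101°)


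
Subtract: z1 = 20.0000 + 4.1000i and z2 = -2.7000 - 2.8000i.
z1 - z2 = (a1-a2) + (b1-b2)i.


Real: 20 + 2.7 = 22.7
Imag: 4.1 + 2.8 = 6.9

22.7000 + 6.9000i


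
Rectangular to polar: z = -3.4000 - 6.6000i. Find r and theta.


r = sqrt(11.56+43.56) = sqrt(55.12) = 7.4243
theta = atan2(-6.6, -3.4) = -117.2553 degrees

r = 7.4243, theta = -117.2553 degrees


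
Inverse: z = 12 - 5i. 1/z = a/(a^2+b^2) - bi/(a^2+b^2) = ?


|z|^2 = 144+25 = 169
1/z = (12 + 5i)/169

1/z = 0.0710 + 0.0296i


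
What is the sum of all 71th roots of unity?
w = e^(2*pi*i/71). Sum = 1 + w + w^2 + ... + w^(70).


The sum of all 71th roots of unity is 0.
Geometric series: (1 - w^71)/(1 - w) = (1-1)/(1-w) = 0 since w^71 = 1, w ≠ 1.
Alternatively: coefficient of z^70 in z^71 - 1 is 0.

0


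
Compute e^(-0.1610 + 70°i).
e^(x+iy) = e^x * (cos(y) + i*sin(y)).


e^-0.1610 = 0.8513
cos(70°) = 0.34202
sin(70°) = 0.9397
Real = 0.8513*0.34202 = 0.2912
Imag = 0.8513*0.9397 = 0.8000

0.2912 + 0.8000i


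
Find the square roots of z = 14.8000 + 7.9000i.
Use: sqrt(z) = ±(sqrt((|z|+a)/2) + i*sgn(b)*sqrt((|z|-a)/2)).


|z| = sqrt(219.04+62.41) = 16.7765
sqrt((|z|+a)/2) = sqrt((16.7765+14.8)/2) = sqrt(15.7882) = 3.9734
sqrt((|z|-a)/2) = sqrt((16.7765-14.8)/2) = sqrt(0.9882) = 0.9941

±(3.9734 + 0.9941i) i.e. 3.9734 + 0.9941i and -3.9734 - 0.9941i


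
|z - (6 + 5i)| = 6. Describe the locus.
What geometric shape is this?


|z - z0| = r is a circle with center z0 and radius r.
Center = (6, 5), radius = 6

Circle with center (6, 5) and radius 6


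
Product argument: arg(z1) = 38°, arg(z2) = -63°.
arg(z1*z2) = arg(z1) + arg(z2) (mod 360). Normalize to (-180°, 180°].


arg(z1*z2) = 38° - 63° = -25°
Normalized to (-180°, 180°]: -25°

-25°


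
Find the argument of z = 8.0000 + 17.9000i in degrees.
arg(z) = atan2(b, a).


Re = 8, Im = 17.9
arg = atan2(17.9, 8) = 65.9188 degrees

arg(z) = 65.9188 degrees


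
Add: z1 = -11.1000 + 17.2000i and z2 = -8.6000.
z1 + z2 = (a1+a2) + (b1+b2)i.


Real: -11.1 - 8.6 = -19.7
Imag: 17.2 + 0 = 17.2

-19.7000 + 17.2000i


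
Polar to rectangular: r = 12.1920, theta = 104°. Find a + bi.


a = 12.1920*cos(104°) = 12.1920*(-0.24192) = -2.9495
b = 12.1920*sin(104°) = 12.1920*0.970296 = 11.8298

-2.9495 + 11.8298i


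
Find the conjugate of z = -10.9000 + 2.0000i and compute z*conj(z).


z_bar = -10.9000 - 2.0000i
z*z_bar = (-10.9)^2 + 2^2 = 118.81 + 4 = 122.81

z_bar = -10.9000 - 2.0000i, z*z_bar = 122.81


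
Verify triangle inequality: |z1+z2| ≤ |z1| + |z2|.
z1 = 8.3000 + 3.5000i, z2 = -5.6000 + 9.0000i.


|z1| = sqrt(8.3^2 + 3.5^2) = sqrt(81.14) = 9.0078
|z2| = sqrt((-5.6)^2 + 9^2) = sqrt(112.36) = 10.6000
z1+z2 = 2.7000 + 12.5000i
|z1+z2| = sqrt(163.54) = 12.7883
|z1|+|z2| = 9.0078 + 10.6000 = 19.6078

|z1+z2| = 12.7883 ≤ |z1|+|z2| = 19.6078 (verified)


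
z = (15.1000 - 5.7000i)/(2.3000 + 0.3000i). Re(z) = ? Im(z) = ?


Multiply by conjugate: (15.1000 - 5.7000i)(2.3000 - 0.3000i) / (2.3^2 + 0.3^2)
Numerator real = 15.1*2.3 - (5.7)*0.3 = 33.02
Numerator imag = -5.7*2.3 - 15.1*0.3 = -17.64
Denominator = 5.38
Re(z) = 33.02/5.38 = 6.1375
Im(z) = -17.64/5.38 = -3.2788

Re(z) = 6.1375, Im(z) = -3.2788


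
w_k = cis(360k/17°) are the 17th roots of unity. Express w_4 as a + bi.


Angle = 360*4/17 = 84.7059°
a = cos(84.7059°) = 0.0923
b = sin(84.7059°) = 0.9957

0.0923 + 0.9957i


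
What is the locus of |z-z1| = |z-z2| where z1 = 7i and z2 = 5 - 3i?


Equal distances means the locus is the perpendicular bisector of z1 and z2.
Midpoint = ((0+5)/2, (7+(-3))/2) = (2.5000, 2.0000)

Perpendicular bisector through (2.5000, 2.0000)


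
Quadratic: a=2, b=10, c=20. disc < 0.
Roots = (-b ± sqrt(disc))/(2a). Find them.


disc = 10^2 - 4*2*20 = 100 - 160 = -60
sqrt(|disc|) = sqrt(60) = 7.7460
Real part = -10/(2*2) = -2.5000
Imag part = 7.7460/(2*2) = 1.9365

-2.5000 ± 1.9365i


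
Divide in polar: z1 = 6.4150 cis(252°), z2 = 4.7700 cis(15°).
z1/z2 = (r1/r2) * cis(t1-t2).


r = 6.4150 / 4.7700 = 1.3449
theta = 252° - 15° = 237° = 237° (mod 360)

1.3449 cis(237°)


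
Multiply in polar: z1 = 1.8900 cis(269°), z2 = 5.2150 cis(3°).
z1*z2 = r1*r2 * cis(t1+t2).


r = 1.8900 * 5.2150 = 9.8563
theta = 269° + 3° = 272° = 272° (mod 360)

9.8563 cis(272°)


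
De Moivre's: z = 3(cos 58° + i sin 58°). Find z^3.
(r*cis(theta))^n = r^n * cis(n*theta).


r^3 = 3^3 = 27
n*theta = 3*58° = 174° = 174° (mod 360)
a = 27*cos(174°) = -26.8521
b = 27*sin(174°) = 2.8223

27 cis(174°) = -26.8521 + 2.8223i


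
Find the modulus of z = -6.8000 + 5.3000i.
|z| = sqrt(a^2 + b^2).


|z| = sqrt((-6.8)^2 + 5.3^2) = sqrt(46.24 + 28.09) = sqrt(74.33) = 8.6215

|z| = 8.6215


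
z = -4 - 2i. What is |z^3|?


|z| = sqrt(16+4) = sqrt(20) = 4.4721
|z^3| = |z|^3 = (sqrt(20))^3 = 20*sqrt(20)

|z^3| = 20*sqrt(20) ≈ 89.4427


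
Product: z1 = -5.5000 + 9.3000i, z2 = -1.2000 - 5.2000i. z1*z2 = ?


Real = -5.5*(-1.2) - 9.3*(-5.2) = 6.6 - (-48.36) = 54.96
Imag = -5.5*(-5.2) - (1.2)*9.3 = 28.6 - (11.16) = 17.44

54.9600 + 17.4400i


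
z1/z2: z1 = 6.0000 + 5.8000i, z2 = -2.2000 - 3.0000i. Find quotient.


Conjugate of z2 = -2.2000 + 3.0000i
Numerator: (6.0000 + 5.8000i)(-2.2000 + 3.0000i) = -30.6000 + 5.2400i
Denominator: (-2.2)^2 + (-3)^2 = 13.84
Result = (-30.6000 + 5.2400i)/13.84

-2.2110 + 0.3786i


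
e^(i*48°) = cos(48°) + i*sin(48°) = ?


cos(48°) = 0.6691
sin(48°) = 0.7431

e^(i*48°) = 0.6691 + 0.7431i


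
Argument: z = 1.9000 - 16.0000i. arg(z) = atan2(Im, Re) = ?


Re = 1.9, Im = -16
arg = atan2(-16, 1.9) = -83.2278 degrees

arg(z) = -83.2278 degrees


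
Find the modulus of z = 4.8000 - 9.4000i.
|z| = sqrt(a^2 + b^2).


|z| = sqrt(4.8^2 + (-9.4)^2) = sqrt(23.04 + 88.36) = sqrt(111.4) = 10.5546

|z| = 10.5546


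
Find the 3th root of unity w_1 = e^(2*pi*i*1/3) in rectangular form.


Angle = 360*1/3 = 120°
a = cos(120°) = -0.5000
b = sin(120°) = 0.8660

-0.5000 + 0.8660i


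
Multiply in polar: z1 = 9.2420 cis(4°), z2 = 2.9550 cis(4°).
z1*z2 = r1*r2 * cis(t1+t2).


r = 9.2420 * 2.9550 = 27.3101
theta = 4° + 4° = 8° = 8° (mod 360)

27.3101 cis(8°)


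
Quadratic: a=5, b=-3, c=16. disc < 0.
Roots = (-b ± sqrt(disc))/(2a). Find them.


disc = (-3)^2 - 4*5*16 = 9 - 320 = -311
sqrt(|disc|) = sqrt(311) = 17.6352
Real part = 3/(2*5) = 0.3000
Imag part = 17.6352/(2*5) = 1.7635

0.3000 ± 1.7635i


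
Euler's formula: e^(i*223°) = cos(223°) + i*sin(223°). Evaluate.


cos(223°) = -0.7314
sin(223°) = -0.6820

e^(i*223°) = -0.7314 - 0.6820i


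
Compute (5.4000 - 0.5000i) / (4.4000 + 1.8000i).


Conjugate of z2 = 4.4000 - 1.8000i
Numerator: (5.4000 - 0.5000i)(4.4000 - 1.8000i) = 22.8600 - 11.9200i
Denominator: 4.4^2 + 1.8^2 = 22.6
Result = (22.8600 - 11.9200i)/22.6

1.0115 - 0.5274i


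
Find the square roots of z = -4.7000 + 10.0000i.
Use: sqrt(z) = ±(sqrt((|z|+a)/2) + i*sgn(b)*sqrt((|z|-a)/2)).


|z| = sqrt(22.09+100) = 11.0494
sqrt((|z|+a)/2) = sqrt((11.0494+(-4.7))/2) = sqrt(3.1747) = 1.7818
sqrt((|z|-a)/2) = sqrt((11.0494-(-4.7))/2) = sqrt(7.8747) = 2.8062

±(1.7818 + 2.8062i) i.e. 1.7818 + 2.8062i and -1.7818 - 2.8062i


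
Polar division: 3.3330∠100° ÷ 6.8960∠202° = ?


r = 3.3330 / 6.8960 = 0.4833
theta = 100° - 202° = -102° = 258° (mod 360)

0.4833 cis(258°)


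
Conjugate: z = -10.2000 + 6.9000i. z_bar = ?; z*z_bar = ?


z_bar = -10.2000 - 6.9000i
z*z_bar = (-10.2)^2 + 6.9^2 = 104.04 + 47.61 = 151.65

z_bar = -10.2000 - 6.9000i, z*z_bar = 151.65


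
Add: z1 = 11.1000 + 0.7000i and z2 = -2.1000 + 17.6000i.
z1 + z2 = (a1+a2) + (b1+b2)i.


Real: 11.1 - 2.1 = 9
Imag: 0.7 + 17.6 = 18.3

9.0000 + 18.3000i


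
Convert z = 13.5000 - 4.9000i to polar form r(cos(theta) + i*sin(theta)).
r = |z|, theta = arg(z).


r = sqrt(182.25+24.01) = sqrt(206.26) = 14.3618
theta = atan2(-4.9, 13.5) = -19.9490 degrees

r = 14.3618, theta = -19.9490 degrees


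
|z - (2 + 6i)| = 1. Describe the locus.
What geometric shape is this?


|z - z0| = r is a circle with center z0 and radius r.
Center = (2, 6), radius = 1

Circle with center (2, 6) and radius 1


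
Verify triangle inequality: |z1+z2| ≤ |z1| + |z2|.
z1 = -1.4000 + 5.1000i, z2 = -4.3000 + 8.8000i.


|z1| = sqrt((-1.4)^2 + 5.1^2) = sqrt(27.97) = 5.2887
|z2| = sqrt((-4.3)^2 + 8.8^2) = sqrt(95.93) = 9.7944
z1+z2 = -5.7000 + 13.9000i
|z1+z2| = sqrt(225.7) = 15.0233
|z1|+|z2| = 5.2887 + 9.7944 = 15.0831

|z1+z2| = 15.0233 ≤ |z1|+|z2| = 15.0831 (verified)


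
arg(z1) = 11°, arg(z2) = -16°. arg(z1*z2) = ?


arg(z1*z2) = 11° - 16° = -5°
Normalized to (-180°, 180°]: -5°

-5°


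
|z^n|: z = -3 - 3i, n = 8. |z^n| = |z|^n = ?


|z| = sqrt(9+9) = sqrt(18) = 4.2426
|z^8| = |z|^8 = (sqrt(18))^8 = 18^4 = 104976

|z^8| = 104976


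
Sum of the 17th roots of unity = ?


The sum of all 17th roots of unity is 0.
Geometric series: (1 - w^17)/(1 - w) = (1-1)/(1-w) = 0 since w^17 = 1, w ≠ 1.
Alternatively: coefficient of z^16 in z^17 - 1 is 0.

0


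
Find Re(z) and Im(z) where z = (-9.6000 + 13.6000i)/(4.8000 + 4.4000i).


Multiply by conjugate: (-9.6000 + 13.6000i)(4.8000 - 4.4000i) / (4.8^2 + 4.4^2)
Numerator real = -9.6*4.8 + 13.6*4.4 = 13.76
Numerator imag = 13.6*4.8 - (-9.6)*4.4 = 107.52
Denominator = 42.4
Re(z) = 13.76/42.4 = 0.3245
Im(z) = 107.52/42.4 = 2.5358

Re(z) = 0.3245, Im(z) = 2.5358


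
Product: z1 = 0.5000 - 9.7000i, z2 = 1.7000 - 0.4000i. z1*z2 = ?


Real = 0.5*1.7 - (-9.7)*(-0.4) = 0.85 - 3.88 = -3.03
Imag = 0.5*(-0.4) + 1.7*(-9.7) = -0.2 - (16.49) = -16.69

-3.0300 - 16.6900i


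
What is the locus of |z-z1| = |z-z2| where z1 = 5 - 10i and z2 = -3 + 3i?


Equal distances means the locus is the perpendicular bisector of z1 and z2.
Midpoint = ((5+(-3))/2, (-10+3)/2) = (1.0000, -3.5000)

Perpendicular bisector through (1.0000, -3.5000)


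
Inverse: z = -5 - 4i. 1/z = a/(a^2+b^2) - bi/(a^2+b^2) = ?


|z|^2 = 25+16 = 41
1/z = (-5 + 4i)/41

1/z = -0.1220 + 0.0976i


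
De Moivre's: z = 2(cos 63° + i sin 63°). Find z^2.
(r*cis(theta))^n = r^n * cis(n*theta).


r^2 = 2^2 = 4
n*theta = 2*63° = 126° = 126° (mod 360)
a = 4*cos(126°) = -2.3511
b = 4*sin(126°) = 3.2361

4 cis(126°) = -2.3511 + 3.2361i


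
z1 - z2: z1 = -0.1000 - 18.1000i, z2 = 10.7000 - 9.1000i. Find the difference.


Real: -0.1 - 10.7 = -10.8
Imag: -18.1 + 9.1 = -9

-10.8000 - 9.0000i


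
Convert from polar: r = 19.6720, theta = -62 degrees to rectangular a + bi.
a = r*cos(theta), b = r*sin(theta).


a = 19.6720*cos(-62°) = 19.6720*0.46947 = 9.2354
b = 19.6720*sin(-62°) = 19.6720*(-0.8829476) = -17.3693

9.2354 - 17.3693i


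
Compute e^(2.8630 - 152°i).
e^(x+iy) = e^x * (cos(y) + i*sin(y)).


e^2.8630 = 17.5140
cos(-152°) = -0.8829476
sin(-152°) = -0.46947
Real = 17.5140*(-0.8829476) = -15.4639
Imag = 17.5140*(-0.46947) = -8.2223

-15.4639 - 8.2223i


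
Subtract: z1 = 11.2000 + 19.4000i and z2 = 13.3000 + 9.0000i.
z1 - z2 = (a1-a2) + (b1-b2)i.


Real: 11.2 - 13.3 = -2.1
Imag: 19.4 - 9 = 10.4

-2.1000 + 10.4000i


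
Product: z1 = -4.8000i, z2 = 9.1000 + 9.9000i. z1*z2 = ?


Real = 0*9.1 - (-4.8)*9.9 = 0 - (-47.52) = 47.52
Imag = 0*9.9 + 9.1*(-4.8) = 0 - (43.68) = -43.68

47.5200 - 43.6800i


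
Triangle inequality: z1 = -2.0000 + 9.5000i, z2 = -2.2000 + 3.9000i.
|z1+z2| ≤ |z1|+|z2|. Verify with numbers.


|z1| = sqrt((-2)^2 + 9.5^2) = sqrt(94.25) = 9.7082
|z2| = sqrt((-2.2)^2 + 3.9^2) = sqrt(20.05) = 4.4777
z1+z2 = -4.2000 + 13.4000i
|z1+z2| = sqrt(197.2) = 14.0428
|z1|+|z2| = 9.7082 + 4.4777 = 14.1859

|z1+z2| = 14.0428 ≤ |z1|+|z2| = 14.1859 (verified)


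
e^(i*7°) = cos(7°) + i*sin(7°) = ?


cos(7°) = 0.9925
sin(7°) = 0.1219

e^(i*7°) = 0.9925 + 0.1219i


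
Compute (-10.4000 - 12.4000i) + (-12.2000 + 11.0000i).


Real: -10.4 - 12.2 = -22.6
Imag: -12.4 + 11 = -1.4

-22.6000 - 1.4000i


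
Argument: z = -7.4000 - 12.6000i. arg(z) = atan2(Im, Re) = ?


Re = -7.4, Im = -12.6
arg = atan2(-12.6, -7.4) = -120.4258 degrees

arg(z) = -120.4258 degrees


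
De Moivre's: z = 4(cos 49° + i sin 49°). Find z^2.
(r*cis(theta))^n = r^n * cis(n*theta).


r^2 = 4^2 = 16
n*theta = 2*49° = 98° = 98° (mod 360)
a = 16*cos(98°) = -2.2268
b = 16*sin(98°) = 15.8443

16 cis(98°) = -2.2268 + 15.8443i


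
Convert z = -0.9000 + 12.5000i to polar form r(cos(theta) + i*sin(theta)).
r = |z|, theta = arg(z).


r = sqrt(0.81+156.25) = sqrt(157.06) = 12.5324
theta = atan2(12.5, -0.9) = 94.1182 degrees

r = 12.5324, theta = 94.1182 degrees


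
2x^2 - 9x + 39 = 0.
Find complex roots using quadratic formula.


disc = (-9)^2 - 4*2*39 = 81 - 312 = -231
sqrt(|disc|) = sqrt(231) = 15.1987
Real part = 9/(2*2) = 2.2500
Imag part = 15.1987/(2*2) = 3.7997

2.2500 ± 3.7997i


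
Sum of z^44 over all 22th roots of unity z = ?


The roots are w_k = w^k with w = e^(2*pi*i/22), and (w^k)^44 = (w^44)^k.
So S = 1 + u + u^2 + ... + u^(21) with u = w^44.
44 = 2*22 + 0, so 44 is a multiple of 22 and u = (w^22)^2 = 1.
Every one of the 22 terms equals 1: S = 22

S = 22


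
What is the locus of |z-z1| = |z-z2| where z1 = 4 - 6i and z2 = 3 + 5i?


Equal distances means the locus is the perpendicular bisector of z1 and z2.
Midpoint = ((4+3)/2, (-6+5)/2) = (3.5000, -0.5000)

Perpendicular bisector through (3.5000, -0.5000)


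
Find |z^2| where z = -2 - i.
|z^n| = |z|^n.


|z| = sqrt(4+1) = sqrt(5) = 2.2361
|z^2| = |z|^2 = (sqrt(5))^2 = 5

|z^2| = 5


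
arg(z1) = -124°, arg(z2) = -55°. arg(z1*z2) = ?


arg(z1*z2) = -124° - 55° = -179°
Normalized to (-180°, 180°]: -179°

-179°


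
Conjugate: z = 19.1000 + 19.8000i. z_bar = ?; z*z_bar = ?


z_bar = 19.1000 - 19.8000i
z*z_bar = 19.1^2 + 19.8^2 = 364.81 + 392.04 = 756.85

z_bar = 19.1000 - 19.8000i, z*z_bar = 756.85


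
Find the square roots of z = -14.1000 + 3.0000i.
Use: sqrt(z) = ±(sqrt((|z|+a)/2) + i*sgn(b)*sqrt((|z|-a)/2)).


|z| = sqrt(198.81+9) = 14.4156
sqrt((|z|+a)/2) = sqrt((14.4156+(-14.1))/2) = sqrt(0.1578) = 0.3973
sqrt((|z|-a)/2) = sqrt((14.4156-(-14.1))/2) = sqrt(14.2578) = 3.7760

±(0.3973 + 3.7760i) i.e. 0.3973 + 3.7760i and -0.3973 - 3.7760i


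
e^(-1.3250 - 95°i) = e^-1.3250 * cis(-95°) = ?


e^-1.3250 = 0.2658
cos(-95°) = -0.0872
sin(-95°) = -0.9962
Real = 0.2658*(-0.0872) = -0.0232
Imag = 0.2658*(-0.9962) = -0.2648

-0.0232 - 0.2648i


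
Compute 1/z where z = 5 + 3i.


|z|^2 = 25+9 = 34
1/z = (5 - 3i)/34

1/z = 0.1471 - 0.0882i


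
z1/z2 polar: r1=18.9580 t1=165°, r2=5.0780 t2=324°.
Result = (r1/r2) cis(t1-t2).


r = 18.9580 / 5.0780 = 3.7334
theta = 165° - 324° = -159° = 201° (mod 360)

3.7334 cis(201°)


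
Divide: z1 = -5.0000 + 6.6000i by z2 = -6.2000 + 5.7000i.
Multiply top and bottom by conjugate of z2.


Conjugate of z2 = -6.2000 - 5.7000i
Numerator: (-5.0000 + 6.6000i)(-6.2000 - 5.7000i) = 68.6200 - 12.4200i
Denominator: (-6.2)^2 + 5.7^2 = 70.93
Result = (68.6200 - 12.4200i)/70.93

0.9674 - 0.1751i


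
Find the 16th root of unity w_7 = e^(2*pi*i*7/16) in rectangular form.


Angle = 360*7/16 = 157.5°
a = cos(157.5°) = -0.9239
b = sin(157.5°) = 0.3827

-0.9239 + 0.3827i


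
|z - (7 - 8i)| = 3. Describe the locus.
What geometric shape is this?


|z - z0| = r is a circle with center z0 and radius r.
Center = (7, -8), radius = 3

Circle with center (7, -8) and radius 3


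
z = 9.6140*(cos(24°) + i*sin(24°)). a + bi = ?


a = 9.6140*cos(24°) = 9.6140*0.913545 = 8.7828
b = 9.6140*sin(24°) = 9.6140*0.40674 = 3.9104

8.7828 + 3.9104i


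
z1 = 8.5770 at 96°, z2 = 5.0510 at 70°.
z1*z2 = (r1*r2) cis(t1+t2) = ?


r = 8.5770 * 5.0510 = 43.3224
theta = 96° + 70° = 166° = 166° (mod 360)

43.3224 cis(166°)


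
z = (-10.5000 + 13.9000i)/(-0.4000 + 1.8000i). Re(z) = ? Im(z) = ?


Multiply by conjugate: (-10.5000 + 13.9000i)(-0.4000 - 1.8000i) / ((-0.4)^2 + 1.8^2)
Numerator real = -10.5*(-0.4) + 13.9*1.8 = 29.22
Numerator imag = 13.9*(-0.4) - (-10.5)*1.8 = 13.34
Denominator = 3.4
Re(z) = 29.22/3.4 = 8.5941
Im(z) = 13.34/3.4 = 3.9235

Re(z) = 8.5941, Im(z) = 3.9235


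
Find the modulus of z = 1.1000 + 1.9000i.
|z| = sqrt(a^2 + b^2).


|z| = sqrt(1.1^2 + 1.9^2) = sqrt(1.21 + 3.61) = sqrt(4.82) = 2.1954

|z| = 2.1954


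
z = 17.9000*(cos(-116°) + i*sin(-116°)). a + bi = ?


a = 17.9000*cos(-116°) = 17.9000*(-0.43837) = -7.8468
b = 17.9000*sin(-116°) = 17.9000*(-0.898794) = -16.0884

-7.8468 - 16.0884i


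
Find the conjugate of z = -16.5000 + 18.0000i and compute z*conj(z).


z_bar = -16.5000 - 18.0000i
z*z_bar = (-16.5)^2 + 18^2 = 272.25 + 324 = 596.25

z_bar = -16.5000 - 18.0000i, z*z_bar = 596.25


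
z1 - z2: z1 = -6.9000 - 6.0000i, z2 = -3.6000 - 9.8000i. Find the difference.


Real: -6.9 + 3.6 = -3.3
Imag: -6 + 9.8 = 3.8

-3.3000 + 3.8000i


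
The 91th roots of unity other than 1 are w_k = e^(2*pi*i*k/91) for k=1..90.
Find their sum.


With w = e^(2*pi*i/91), all 91 of the 91th roots of unity w^0 = 1, w, ..., w^(90) sum to 0: 1 + w + ... + w^(90) = (1 - w^91)/(1 - w) = 0 since w^91 = 1, w ≠ 1.
Removing the root 1: w + w^2 + ... + w^(90) = 0 - 1 = -1

Sum = -1


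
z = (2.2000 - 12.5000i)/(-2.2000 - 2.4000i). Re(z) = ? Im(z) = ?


Multiply by conjugate: (2.2000 - 12.5000i)(-2.2000 + 2.4000i) / ((-2.2)^2 + (-2.4)^2)
Numerator real = 2.2*(-2.2) - (12.5)*(-2.4) = 25.16
Numerator imag = -12.5*(-2.2) - 2.2*(-2.4) = 32.78
Denominator = 10.6
Re(z) = 25.16/10.6 = 2.3736
Im(z) = 32.78/10.6 = 3.0925

Re(z) = 2.3736, Im(z) = 3.0925


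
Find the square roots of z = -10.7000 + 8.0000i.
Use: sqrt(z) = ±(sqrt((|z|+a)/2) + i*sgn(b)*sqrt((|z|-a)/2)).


|z| = sqrt(114.49+64) = 13.3600
sqrt((|z|+a)/2) = sqrt((13.3600+(-10.7))/2) = sqrt(1.3300) = 1.1533
sqrt((|z|-a)/2) = sqrt((13.3600-(-10.7))/2) = sqrt(12.0300) = 3.4684

±(1.1533 + 3.4684i) i.e. 1.1533 + 3.4684i and -1.1533 - 3.4684i


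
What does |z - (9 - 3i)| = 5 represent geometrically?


|z - z0| = r is a circle with center z0 and radius r.
Center = (9, -3), radius = 5

Circle with center (9, -3) and radius 5


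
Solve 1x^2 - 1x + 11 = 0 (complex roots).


disc = (-1)^2 - 4*1*11 = 1 - 44 = -43
sqrt(|disc|) = sqrt(43) = 6.5574
Real part = 1/(2*1) = 0.5000
Imag part = 6.5574/(2*1) = 3.2787

0.5000 ± 3.2787i


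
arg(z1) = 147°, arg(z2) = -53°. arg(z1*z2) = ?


arg(z1*z2) = 147° - 53° = 94°
Normalized to (-180°, 180°]: 94°

94°


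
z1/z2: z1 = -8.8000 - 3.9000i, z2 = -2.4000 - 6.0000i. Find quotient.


Conjugate of z2 = -2.4000 + 6.0000i
Numerator: (-8.8000 - 3.9000i)(-2.4000 + 6.0000i) = 44.5200 - 43.4400i
Denominator: (-2.4)^2 + (-6)^2 = 41.76
Result = (44.5200 - 43.4400i)/41.76

1.0661 - 1.0402i


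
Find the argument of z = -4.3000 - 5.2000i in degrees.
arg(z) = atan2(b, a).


Re = -4.3, Im = -5.2
arg = atan2(-5.2, -4.3) = -129.5881 degrees

arg(z) = -129.5881 degrees


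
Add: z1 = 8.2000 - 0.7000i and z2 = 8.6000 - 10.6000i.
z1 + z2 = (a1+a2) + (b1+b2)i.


Real: 8.2 + 8.6 = 16.8
Imag: -0.7 - 10.6 = -11.3

16.8000 - 11.3000i


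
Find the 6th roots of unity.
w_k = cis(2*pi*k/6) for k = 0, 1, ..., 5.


The 6th roots of unity are cis(360k/6°) for k=0..5
Angle step = 360/6 = 60°
Primitive root: cis(60°)
Primitive root = 0.5000 + 0.8660i

6 roots at angles: 0°, 60°, 120°, 180°, 240°, 300°


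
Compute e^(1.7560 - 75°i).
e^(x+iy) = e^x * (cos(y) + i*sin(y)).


e^1.7560 = 5.7892
cos(-75°) = 0.25882
sin(-75°) = -0.96593
Real = 5.7892*0.25882 = 1.4984
Imag = 5.7892*(-0.96593) = -5.5920

1.4984 - 5.5920i


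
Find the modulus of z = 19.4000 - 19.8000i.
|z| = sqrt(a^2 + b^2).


|z| = sqrt(19.4^2 + (-19.8)^2) = sqrt(376.36 + 392.04) = sqrt(768.4) = 27.7200

|z| = 27.7200


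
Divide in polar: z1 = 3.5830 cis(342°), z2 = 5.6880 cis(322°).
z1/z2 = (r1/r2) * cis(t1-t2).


r = 3.5830 / 5.6880 = 0.6299
theta = 342° - 322° = 20° = 20° (mod 360)

0.6299 cis(20°)


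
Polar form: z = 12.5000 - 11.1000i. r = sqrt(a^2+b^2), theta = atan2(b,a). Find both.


r = sqrt(156.25+123.21) = sqrt(279.46) = 16.7171
theta = atan2(-11.1, 12.5) = -41.6051 degrees

r = 16.7171, theta = -41.6051 degrees


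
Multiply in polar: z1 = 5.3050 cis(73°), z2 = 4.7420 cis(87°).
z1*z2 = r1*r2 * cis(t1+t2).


r = 5.3050 * 4.7420 = 25.1563
theta = 73° + 87° = 160° = 160° (mod 360)

25.1563 cis(160°)


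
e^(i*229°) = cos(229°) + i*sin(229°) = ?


cos(229°) = -0.6561
sin(229°) = -0.7547

e^(i*229°) = -0.6561 - 0.7547i


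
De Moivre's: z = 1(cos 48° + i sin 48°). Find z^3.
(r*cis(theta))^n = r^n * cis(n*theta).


r^3 = 1^3 = 1
n*theta = 3*48° = 144° = 144° (mod 360)
a = 1*cos(144°) = -0.8090
b = 1*sin(144°) = 0.5878

1 cis(144°) = -0.8090 + 0.5878i


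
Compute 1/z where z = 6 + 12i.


|z|^2 = 36+144 = 180
1/z = (6 - 12i)/180

1/z = 0.0333 - 0.0667i


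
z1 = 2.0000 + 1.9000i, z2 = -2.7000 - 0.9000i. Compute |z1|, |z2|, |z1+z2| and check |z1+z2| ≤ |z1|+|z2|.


|z1| = sqrt(2^2 + 1.9^2) = sqrt(7.61) = 2.7586
|z2| = sqrt((-2.7)^2 + (-0.9)^2) = sqrt(8.1) = 2.8460
z1+z2 = -0.7000 + 1.0000i
|z1+z2| = sqrt(1.49) = 1.2207
|z1|+|z2| = 2.7586 + 2.8460 = 5.6046

|z1+z2| = 1.2207 ≤ |z1|+|z2| = 5.6046 (verified)


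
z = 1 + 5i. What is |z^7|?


|z| = sqrt(1+25) = sqrt(26) = 5.0990
|z^7| = |z|^7 = (sqrt(26))^7 = 26^3 * sqrt(26) = 17576*sqrt(26)

|z^7| = 17576*sqrt(26) ≈ 89620.3670


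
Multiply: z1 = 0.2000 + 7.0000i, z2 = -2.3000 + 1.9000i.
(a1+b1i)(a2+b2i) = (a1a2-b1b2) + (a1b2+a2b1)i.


Real = 0.2*(-2.3) - 7*1.9 = -0.46 - 13.3 = -13.76
Imag = 0.2*1.9 - (2.3)*7 = 0.38 - (16.1) = -15.72

-13.7600 - 15.7200i


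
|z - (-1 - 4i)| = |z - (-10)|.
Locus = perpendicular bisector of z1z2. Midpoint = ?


Equal distances means the locus is the perpendicular bisector of z1 and z2.
Midpoint = ((-1+(-10))/2, (-4+0)/2) = (-5.5000, -2.0000)

Perpendicular bisector through (-5.5000, -2.0000)


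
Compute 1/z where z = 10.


|z|^2 = 100+0 = 100
1/z = (10 - 0i)/100

1/z = 0.1000 + 0i


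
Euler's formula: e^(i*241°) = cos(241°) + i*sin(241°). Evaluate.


cos(241°) = -0.4848
sin(241°) = -0.8746

e^(i*241°) = -0.4848 - 0.8746i


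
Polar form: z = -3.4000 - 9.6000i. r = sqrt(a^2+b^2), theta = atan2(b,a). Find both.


r = sqrt(11.56+92.16) = sqrt(103.72) = 10.1843
theta = atan2(-9.6, -3.4) = -109.5024 degrees

r = 10.1843, theta = -109.5024 degrees


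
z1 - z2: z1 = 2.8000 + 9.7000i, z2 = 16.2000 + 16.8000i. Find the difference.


Real: 2.8 - 16.2 = -13.4
Imag: 9.7 - 16.8 = -7.1

-13.4000 - 7.1000i


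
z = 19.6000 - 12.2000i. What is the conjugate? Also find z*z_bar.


z_bar = 19.6000 + 12.2000i
z*z_bar = 19.6^2 + (-12.2)^2 = 384.16 + 148.84 = 533

z_bar = 19.6000 + 12.2000i, z*z_bar = 533


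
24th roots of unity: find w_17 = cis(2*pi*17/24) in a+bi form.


Angle = 360*17/24 = 255°
a = cos(255°) = -0.2588
b = sin(255°) = -0.9659

-0.2588 - 0.9659i


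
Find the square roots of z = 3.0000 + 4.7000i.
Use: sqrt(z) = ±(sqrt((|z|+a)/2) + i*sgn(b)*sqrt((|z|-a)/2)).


|z| = sqrt(9+22.09) = 5.5758
sqrt((|z|+a)/2) = sqrt((5.5758+3)/2) = sqrt(4.2879) = 2.0707
sqrt((|z|-a)/2) = sqrt((5.5758-3)/2) = sqrt(1.2879) = 1.1349

±(2.0707 + 1.1349i) i.e. 2.0707 + 1.1349i and -2.0707 - 1.1349i


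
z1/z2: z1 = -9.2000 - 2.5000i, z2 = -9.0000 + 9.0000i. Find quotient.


Conjugate of z2 = -9.0000 - 9.0000i
Numerator: (-9.2000 - 2.5000i)(-9.0000 - 9.0000i) = 60.3000 + 105.3000i
Denominator: (-9)^2 + 9^2 = 162
Result = (60.3000 + 105.3000i)/162

0.3722 + 0.6500i


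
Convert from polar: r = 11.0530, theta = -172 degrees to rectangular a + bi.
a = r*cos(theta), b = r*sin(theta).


a = 11.0530*cos(-172°) = 11.0530*(-0.990268) = -10.9454
b = 11.0530*sin(-172°) = 11.0530*(-0.139173) = -1.5383

-10.9454 - 1.5383i


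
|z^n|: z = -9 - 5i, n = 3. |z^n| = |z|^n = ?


|z| = sqrt(81+25) = sqrt(106) = 10.2956
|z^3| = |z|^3 = (sqrt(106))^3 = 106*sqrt(106)

|z^3| = 106*sqrt(106) ≈ 1091.3368


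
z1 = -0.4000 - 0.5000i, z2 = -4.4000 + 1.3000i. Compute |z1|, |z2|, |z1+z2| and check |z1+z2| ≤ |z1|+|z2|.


|z1| = sqrt((-0.4)^2 + (-0.5)^2) = sqrt(0.41) = 0.6403
|z2| = sqrt((-4.4)^2 + 1.3^2) = sqrt(21.05) = 4.5880
z1+z2 = -4.8000 + 0.8000i
|z1+z2| = sqrt(23.68) = 4.8662
|z1|+|z2| = 0.6403 + 4.5880 = 5.2283

|z1+z2| = 4.8662 ≤ |z1|+|z2| = 5.2283 (verified)


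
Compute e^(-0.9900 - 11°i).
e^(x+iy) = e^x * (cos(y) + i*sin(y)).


e^-0.9900 = 0.37158
cos(-11°) = 0.9816
sin(-11°) = -0.1908
Real = 0.37158*0.9816 = 0.3647
Imag = 0.37158*(-0.1908) = -0.0709

0.3647 - 0.0709i


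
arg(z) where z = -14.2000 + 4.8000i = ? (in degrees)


Re = -14.2, Im = 4.8
arg = atan2(4.8, -14.2) = 161.3233 degrees

arg(z) = 161.3233 degrees


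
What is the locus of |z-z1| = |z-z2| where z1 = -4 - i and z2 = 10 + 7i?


Equal distances means the locus is the perpendicular bisector of z1 and z2.
Midpoint = ((-4+10)/2, (-1+7)/2) = (3.0000, 3.0000)

Perpendicular bisector through (3.0000, 3.0000)


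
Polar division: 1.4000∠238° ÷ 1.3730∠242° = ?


r = 1.4000 / 1.3730 = 1.0197
theta = 238° - 242° = -4° = 356° (mod 360)

1.0197 cis(356°)


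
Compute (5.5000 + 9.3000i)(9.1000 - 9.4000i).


Real = 5.5*9.1 - 9.3*(-9.4) = 50.05 - (-87.42) = 137.47
Imag = 5.5*(-9.4) + 9.1*9.3 = -51.7 + 84.63 = 32.93

137.4700 + 32.9300i


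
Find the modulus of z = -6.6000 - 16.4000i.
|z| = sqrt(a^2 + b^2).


|z| = sqrt((-6.6)^2 + (-16.4)^2) = sqrt(43.56 + 268.96) = sqrt(312.52) = 17.6782

|z| = 17.6782


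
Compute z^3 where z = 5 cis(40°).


r^3 = 5^3 = 125
n*theta = 3*40° = 120° = 120° (mod 360)
a = 125*cos(120°) = -62.5000
b = 125*sin(120°) = 108.2532

125 cis(120°) = -62.5000 + 108.2532i


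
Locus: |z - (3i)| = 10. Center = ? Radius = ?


|z - z0| = r is a circle with center z0 and radius r.
Center = (0, 3), radius = 10

Circle with center (0, 3) and radius 10


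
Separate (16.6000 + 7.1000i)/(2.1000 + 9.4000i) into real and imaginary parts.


Multiply by conjugate: (16.6000 + 7.1000i)(2.1000 - 9.4000i) / (2.1^2 + 9.4^2)
Numerator real = 16.6*2.1 + 7.1*9.4 = 101.6
Numerator imag = 7.1*2.1 - 16.6*9.4 = -141.13
Denominator = 92.77
Re(z) = 101.6/92.77 = 1.0952
Im(z) = -141.13/92.77 = -1.5213

Re(z) = 1.0952, Im(z) = -1.5213


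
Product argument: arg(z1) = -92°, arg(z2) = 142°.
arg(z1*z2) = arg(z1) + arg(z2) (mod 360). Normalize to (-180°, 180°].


arg(z1*z2) = -92° + 142° = 50°
Normalized to (-180°, 180°]: 50°

50°


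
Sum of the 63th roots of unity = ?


The sum of all 63th roots of unity is 0.
Geometric series: (1 - w^63)/(1 - w) = (1-1)/(1-w) = 0 since w^63 = 1, w ≠ 1.
Alternatively: coefficient of z^62 in z^63 - 1 is 0.

0


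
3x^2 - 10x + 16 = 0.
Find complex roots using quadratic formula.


disc = (-10)^2 - 4*3*16 = 100 - 192 = -92
sqrt(|disc|) = sqrt(92) = 9.5917
Real part = 10/(2*3) = 1.6667
Imag part = 9.5917/(2*3) = 1.5986

1.6667 ± 1.5986i


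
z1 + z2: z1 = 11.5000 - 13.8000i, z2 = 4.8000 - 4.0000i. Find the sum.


Real: 11.5 + 4.8 = 16.3
Imag: -13.8 - 4 = -17.8

16.3000 - 17.8000i


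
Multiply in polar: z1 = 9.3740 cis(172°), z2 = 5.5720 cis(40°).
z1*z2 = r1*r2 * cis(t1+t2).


r = 9.3740 * 5.5720 = 52.2319
theta = 172° + 40° = 212° = 212° (mod 360)

52.2319 cis(212°)


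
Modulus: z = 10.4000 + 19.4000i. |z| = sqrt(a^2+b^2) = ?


|z| = sqrt(10.4^2 + 19.4^2) = sqrt(108.16 + 376.36) = sqrt(484.52) = 22.0118

|z| = 22.0118


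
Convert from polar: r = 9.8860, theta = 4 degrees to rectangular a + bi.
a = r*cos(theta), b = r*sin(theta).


a = 9.8860*cos(4°) = 9.8860*0.99756 = 9.8619
b = 9.8860*sin(4°) = 9.8860*0.06976 = 0.6896

9.8619 + 0.6896i


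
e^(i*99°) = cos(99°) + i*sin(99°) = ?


cos(99°) = -0.1564
sin(99°) = 0.9877

e^(i*99°) = -0.1564 + 0.9877i
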